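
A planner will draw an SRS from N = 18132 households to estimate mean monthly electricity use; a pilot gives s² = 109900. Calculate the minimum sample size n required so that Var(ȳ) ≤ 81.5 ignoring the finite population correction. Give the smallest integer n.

Without fpc, n₀ = s²/D = 109900/81.5 = 1348.4663.
Rounding up, n = 1349.

1349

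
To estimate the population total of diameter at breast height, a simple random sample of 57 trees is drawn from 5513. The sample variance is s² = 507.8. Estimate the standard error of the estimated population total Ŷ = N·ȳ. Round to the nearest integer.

Var(Ŷ) = N²·Var(ȳ) = N²·(1 − n/N)·s²/n.
f = 57/5513 = 0.01033920; Var(ȳ) = 0.98966080·507.8/57 = 8.8166624.
Var(Ŷ) = 5513² · 8.8166624 = 2.6796631 × 10^8.
SE(Ŷ) = √(2.6796631 × 10^8) = 16370.

16370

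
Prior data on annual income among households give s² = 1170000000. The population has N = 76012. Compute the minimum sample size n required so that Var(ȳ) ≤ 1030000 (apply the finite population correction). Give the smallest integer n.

Without fpc, n₀ = s²/D = 1170000000/1030000 = 1135.9223.
With fpc, (1 − n/N)·s²/n ≤ D requires n ≥ n₀/(1 + n₀/N) = 1135.9223/(1 + 1135.9223/76012) = 1119.1970.
Rounding up, n = 1120.

1120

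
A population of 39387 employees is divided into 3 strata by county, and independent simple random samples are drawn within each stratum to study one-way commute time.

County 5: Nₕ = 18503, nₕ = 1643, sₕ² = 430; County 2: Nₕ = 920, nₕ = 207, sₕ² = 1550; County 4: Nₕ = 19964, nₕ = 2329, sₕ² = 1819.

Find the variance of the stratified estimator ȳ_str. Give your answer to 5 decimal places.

0.23304

Var(ȳ_str) = Σₕ Wₕ²(1 − fₕ)sₕ²/nₕ with Wₕ = Nₕ/N, N = 39387.
County 5: Wₕ = 0.46977429; term = 0.46977429²·(1 − 0.08879641)·430/1643 = 0.052628962.
County 2: Wₕ = 0.02335796; term = 0.02335796²·(1 − 0.22500000)·1550/207 = 0.0031661603.
County 4: Wₕ = 0.50686775; term = 0.50686775²·(1 − 0.11665999)·1819/2329 = 0.17724763.
Sum = 0.23304275.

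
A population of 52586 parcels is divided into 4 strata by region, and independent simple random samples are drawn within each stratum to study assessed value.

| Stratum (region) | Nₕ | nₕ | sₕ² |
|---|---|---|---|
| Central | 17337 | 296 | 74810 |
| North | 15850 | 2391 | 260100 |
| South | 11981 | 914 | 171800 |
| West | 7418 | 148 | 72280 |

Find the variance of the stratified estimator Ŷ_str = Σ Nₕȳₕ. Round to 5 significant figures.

Var(Ŷ_str) = Σₕ Nₕ²(1 − fₕ)sₕ²/nₕ.
Central: 17337²·(1 − 296/17337)·74810/296 = 7.4668421 × 10^10.
North: 15850²·(1 − 2391/15850)·260100/2391 = 2.3206136 × 10^10.
South: 11981²·(1 − 914/11981)·171800/914 = 2.4922978 × 10^10.
West: 7418²·(1 − 148/7418)·72280/148 = 2.6337689 × 10^10.
Sum = 1.4913522 × 10^11.

1.4914 × 10^11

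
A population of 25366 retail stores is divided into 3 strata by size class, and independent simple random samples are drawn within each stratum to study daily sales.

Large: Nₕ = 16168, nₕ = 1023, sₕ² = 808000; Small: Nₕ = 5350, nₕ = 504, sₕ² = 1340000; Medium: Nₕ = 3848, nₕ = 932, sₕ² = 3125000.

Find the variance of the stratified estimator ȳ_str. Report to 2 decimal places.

Var(ȳ_str) = Σₕ Wₕ²(1 − fₕ)sₕ²/nₕ with Wₕ = Nₕ/N, N = 25366.
Large: Wₕ = 0.63738863; term = 0.63738863²·(1 − 0.06327313)·808000/1023 = 300.5781.
Small: Wₕ = 0.21091224; term = 0.21091224²·(1 − 0.09420561)·1340000/504 = 107.12911.
Medium: Wₕ = 0.15169912; term = 0.15169912²·(1 − 0.24220374)·3125000/932 = 58.472642.
Sum = 466.17985.

466.18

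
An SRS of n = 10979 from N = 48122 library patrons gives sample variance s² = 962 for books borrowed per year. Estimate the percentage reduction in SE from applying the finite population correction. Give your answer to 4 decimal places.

f = n/N = 10979/48122 = 0.22814929.
SE_no-fpc = √(s²/n) = 0.29600984; SE_fpc = √((1−f)s²/n) = 0.26005954.
Ratio = √(1−f) = 0.87855035. Reduction = 100·(1 − 0.87855035) = 12.1450%.

12.1450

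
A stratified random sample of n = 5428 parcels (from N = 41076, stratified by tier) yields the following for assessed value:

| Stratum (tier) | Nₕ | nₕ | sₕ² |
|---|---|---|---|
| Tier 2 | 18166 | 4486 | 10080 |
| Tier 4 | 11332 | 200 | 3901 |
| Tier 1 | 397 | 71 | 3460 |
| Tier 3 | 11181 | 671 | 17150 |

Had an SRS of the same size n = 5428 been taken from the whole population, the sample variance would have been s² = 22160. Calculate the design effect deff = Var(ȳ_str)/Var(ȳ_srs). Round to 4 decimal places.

1.0085

Var(ȳ_str) = Σ Wₕ²(1−fₕ)sₕ²/nₕ with Wₕ = Nₕ/41076:
  Tier 2: (18166/41076)²·(1−4486/18166)·10080/4486 = 0.33095609
  Tier 4: (11332/41076)²·(1−200/11332)·3901/200 = 1.4583086
  Tier 1: (397/41076)²·(1−71/397)·3460/71 = 0.0037380884
  Tier 3: (11181/41076)²·(1−671/11181)·17150/671 = 1.7801175
  → Var(ȳ_str) = 3.5731203.
Var(ȳ_srs) = (1 − 5428/41076)·22160/5428 = 3.5430472.
deff = 3.5731203 / 3.5430472 = 1.0085.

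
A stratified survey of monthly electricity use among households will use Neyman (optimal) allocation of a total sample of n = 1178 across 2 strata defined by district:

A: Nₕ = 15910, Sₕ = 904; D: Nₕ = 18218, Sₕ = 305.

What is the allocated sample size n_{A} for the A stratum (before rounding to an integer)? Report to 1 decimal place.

Neyman allocation: nₕ = n·NₕSₕ / Σⱼ NⱼSⱼ.
Σ NⱼSⱼ = 15910·904 + 18218·305 = 1.993913 × 10^7.
n_{A} = 1178·15910·904 / (1.993913 × 10^7) = 849.7.

849.7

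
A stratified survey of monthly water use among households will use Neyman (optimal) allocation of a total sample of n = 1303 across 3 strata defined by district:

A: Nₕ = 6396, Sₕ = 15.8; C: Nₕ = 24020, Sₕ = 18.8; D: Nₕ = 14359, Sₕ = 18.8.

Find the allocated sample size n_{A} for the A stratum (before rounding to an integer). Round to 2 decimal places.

Neyman allocation: nₕ = n·NₕSₕ / Σⱼ NⱼSⱼ.
Σ NⱼSⱼ = 6396·15.8 + 24020·18.8 + 14359·18.8 = 822582.
n_{A} = 1303·6396·15.8 / 822582 = 160.08.

160.08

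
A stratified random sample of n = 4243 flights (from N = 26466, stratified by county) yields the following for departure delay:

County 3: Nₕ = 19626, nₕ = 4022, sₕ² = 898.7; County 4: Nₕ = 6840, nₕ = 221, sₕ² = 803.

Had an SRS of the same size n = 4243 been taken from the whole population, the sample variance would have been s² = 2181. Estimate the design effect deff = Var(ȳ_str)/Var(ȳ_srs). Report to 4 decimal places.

Var(ȳ_str) = Σ Wₕ²(1−fₕ)sₕ²/nₕ with Wₕ = Nₕ/26466:
  County 3: (19626/26466)²·(1−4022/19626)·898.7/4022 = 0.097693078
  County 4: (6840/26466)²·(1−221/6840)·803/221 = 0.23485247
  → Var(ȳ_str) = 0.33254555.
Var(ȳ_srs) = (1 − 4243/26466)·2181/4243 = 0.43161548.
deff = 0.33254555 / 0.43161548 = 0.7705.

0.7705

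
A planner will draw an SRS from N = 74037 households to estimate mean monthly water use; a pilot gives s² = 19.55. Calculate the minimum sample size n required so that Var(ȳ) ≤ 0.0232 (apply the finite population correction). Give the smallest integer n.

834

Without fpc, n₀ = s²/D = 19.55/0.0232 = 842.6724.
With fpc, (1 − n/N)·s²/n ≤ D requires n ≥ n₀/(1 + n₀/N) = 842.6724/(1 + 842.6724/74037) = 833.1892.
Rounding up, n = 834.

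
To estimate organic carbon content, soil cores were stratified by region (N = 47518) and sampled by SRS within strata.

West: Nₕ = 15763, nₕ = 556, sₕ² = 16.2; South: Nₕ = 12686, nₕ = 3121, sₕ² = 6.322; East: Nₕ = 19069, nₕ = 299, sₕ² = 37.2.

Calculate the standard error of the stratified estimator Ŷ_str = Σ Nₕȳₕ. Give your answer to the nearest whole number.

7195

Var(Ŷ_str) = Σₕ Nₕ²(1 − fₕ)sₕ²/nₕ.
West: 15763²·(1 − 556/15763)·16.2/556 = 6.9842961 × 10^6.
South: 12686²·(1 − 3121/12686)·6.322/3121 = 245793.51.
East: 19069²·(1 − 299/19069)·37.2/299 = 4.4531153 × 10^7.
Sum = 5.1761243 × 10^7.
SE = √(5.1761243 × 10^7) = 7195.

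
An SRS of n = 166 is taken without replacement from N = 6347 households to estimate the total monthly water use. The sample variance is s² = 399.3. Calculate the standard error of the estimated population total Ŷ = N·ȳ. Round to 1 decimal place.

Var(Ŷ) = N²·Var(ȳ) = N²·(1 − n/N)·s²/n.
f = 166/6347 = 0.02615409; Var(ȳ) = 0.97384591·399.3/166 = 2.3425101.
Var(Ŷ) = 6347² · 2.3425101 = 9.4366635 × 10^7.
SE(Ŷ) = √(9.4366635 × 10^7) = 9714.2.

9714.2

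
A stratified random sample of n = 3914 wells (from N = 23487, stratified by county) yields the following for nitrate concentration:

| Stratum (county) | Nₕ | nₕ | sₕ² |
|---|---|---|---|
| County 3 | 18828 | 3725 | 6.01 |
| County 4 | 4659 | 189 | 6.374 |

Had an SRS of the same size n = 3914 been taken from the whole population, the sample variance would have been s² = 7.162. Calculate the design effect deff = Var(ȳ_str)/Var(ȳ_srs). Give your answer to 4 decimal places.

1.3803

Var(ȳ_str) = Σ Wₕ²(1−fₕ)sₕ²/nₕ with Wₕ = Nₕ/23487:
  County 3: (18828/23487)²·(1−3725/18828)·6.01/3725 = 8.3168815 × 10^-4
  County 4: (4659/23487)²·(1−189/4659)·6.374/189 = 0.0012731964
  → Var(ȳ_str) = 0.0021048846.
Var(ȳ_srs) = (1 − 3914/23487)·7.162/3914 = 0.0015249069.
deff = 0.0021048846 / 0.0015249069 = 1.3803.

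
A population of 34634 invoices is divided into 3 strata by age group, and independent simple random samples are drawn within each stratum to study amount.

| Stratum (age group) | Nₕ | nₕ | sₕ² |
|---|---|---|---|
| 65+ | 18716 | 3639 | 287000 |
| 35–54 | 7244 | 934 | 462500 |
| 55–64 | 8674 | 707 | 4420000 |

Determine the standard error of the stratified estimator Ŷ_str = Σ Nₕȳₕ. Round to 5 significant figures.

690600

Var(Ŷ_str) = Σₕ Nₕ²(1 − fₕ)sₕ²/nₕ.
65+: 18716²·(1 − 3639/18716)·287000/3639 = 2.2255011 × 10^10.
35–54: 7244²·(1 − 934/7244)·462500/934 = 2.2634592 × 10^10.
55–64: 8674²·(1 − 707/8674)·4420000/707 = 4.3203317 × 10^11.
Sum = 4.7692277 × 10^11.
SE = √(4.7692277 × 10^11) = 690600.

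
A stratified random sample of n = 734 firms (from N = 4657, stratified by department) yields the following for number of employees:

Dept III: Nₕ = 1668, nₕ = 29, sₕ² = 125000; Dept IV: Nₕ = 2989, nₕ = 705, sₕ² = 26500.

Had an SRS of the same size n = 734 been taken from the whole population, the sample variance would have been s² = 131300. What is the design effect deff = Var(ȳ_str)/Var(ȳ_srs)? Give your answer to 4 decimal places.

Var(ȳ_str) = Σ Wₕ²(1−fₕ)sₕ²/nₕ with Wₕ = Nₕ/4657:
  Dept III: (1668/4657)²·(1−29/1668)·125000/29 = 543.34358
  Dept IV: (2989/4657)²·(1−705/2989)·26500/705 = 11.832222
  → Var(ȳ_str) = 555.1758.
Var(ȳ_srs) = (1 − 734/4657)·131300/734 = 150.68872.
deff = 555.1758 / 150.68872 = 3.6843.

3.6843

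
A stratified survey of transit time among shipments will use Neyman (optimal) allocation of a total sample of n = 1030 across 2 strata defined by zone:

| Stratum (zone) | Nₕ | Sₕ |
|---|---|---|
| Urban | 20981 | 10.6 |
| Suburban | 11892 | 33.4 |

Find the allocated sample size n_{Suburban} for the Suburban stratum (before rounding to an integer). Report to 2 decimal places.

660.29

Neyman allocation: nₕ = n·NₕSₕ / Σⱼ NⱼSⱼ.
Σ NⱼSⱼ = 20981·10.6 + 11892·33.4 = 619591.4.
n_{Suburban} = 1030·11892·33.4 / 619591.4 = 660.29.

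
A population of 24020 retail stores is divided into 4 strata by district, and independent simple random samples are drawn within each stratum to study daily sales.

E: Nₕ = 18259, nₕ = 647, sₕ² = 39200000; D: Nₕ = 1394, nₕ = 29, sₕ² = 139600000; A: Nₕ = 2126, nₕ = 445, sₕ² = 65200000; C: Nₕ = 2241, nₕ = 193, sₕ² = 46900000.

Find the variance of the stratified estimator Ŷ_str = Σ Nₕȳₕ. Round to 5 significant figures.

3.0282 × 10^13

Var(Ŷ_str) = Σₕ Nₕ²(1 − fₕ)sₕ²/nₕ.
E: 18259²·(1 − 647/18259)·39200000/647 = 1.9483521 × 10^13.
D: 1394²·(1 − 29/1394)·139600000/29 = 9.1597337 × 10^12.
A: 2126²·(1 − 445/2126)·65200000/445 = 5.2362281 × 10^11.
C: 2241²·(1 − 193/2241)·46900000/193 = 1.1152888 × 10^12.
Sum = 3.0282166 × 10^13.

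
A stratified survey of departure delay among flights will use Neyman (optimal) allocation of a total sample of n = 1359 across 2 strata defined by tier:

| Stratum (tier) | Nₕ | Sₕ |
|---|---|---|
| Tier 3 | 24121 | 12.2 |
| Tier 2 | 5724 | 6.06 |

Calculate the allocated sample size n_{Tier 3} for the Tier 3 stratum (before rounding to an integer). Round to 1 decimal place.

Neyman allocation: nₕ = n·NₕSₕ / Σⱼ NⱼSⱼ.
Σ NⱼSⱼ = 24121·12.2 + 5724·6.06 = 328963.64.
n_{Tier 3} = 1359·24121·12.2 / 328963.64 = 1215.7.

1215.7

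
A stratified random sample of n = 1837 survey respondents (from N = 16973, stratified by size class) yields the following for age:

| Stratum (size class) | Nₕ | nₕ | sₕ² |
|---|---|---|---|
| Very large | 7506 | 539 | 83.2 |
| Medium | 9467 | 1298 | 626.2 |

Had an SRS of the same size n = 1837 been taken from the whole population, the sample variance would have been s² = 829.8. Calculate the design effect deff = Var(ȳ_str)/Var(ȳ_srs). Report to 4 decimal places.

Var(ȳ_str) = Σ Wₕ²(1−fₕ)sₕ²/nₕ with Wₕ = Nₕ/16973:
  Very large: (7506/16973)²·(1−539/7506)·83.2/539 = 0.028020231
  Medium: (9467/16973)²·(1−1298/9467)·626.2/1298 = 0.12950974
  → Var(ȳ_str) = 0.15752997.
Var(ȳ_srs) = (1 − 1837/16973)·829.8/1837 = 0.40282534.
deff = 0.15752997 / 0.40282534 = 0.3911.

0.3911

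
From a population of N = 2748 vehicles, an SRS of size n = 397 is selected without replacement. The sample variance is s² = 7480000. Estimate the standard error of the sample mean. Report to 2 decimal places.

Under SRS without replacement, Var(ȳ) = (1 − f)·s²/n with f = n/N = 397/2748 = 0.14446870.
Var(ȳ) = (1 − 0.14446870)·7480000/397 = 0.85553130·18841.31 = 16119.33.
SE(ȳ) = √(16119.33) = 126.96.

126.96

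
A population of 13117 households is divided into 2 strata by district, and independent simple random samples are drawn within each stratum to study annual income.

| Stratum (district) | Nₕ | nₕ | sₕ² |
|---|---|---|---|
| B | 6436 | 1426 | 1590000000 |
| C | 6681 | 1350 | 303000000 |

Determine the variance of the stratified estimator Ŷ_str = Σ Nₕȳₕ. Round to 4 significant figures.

Var(Ŷ_str) = Σₕ Nₕ²(1 − fₕ)sₕ²/nₕ.
B: 6436²·(1 − 1426/6436)·1590000000/1426 = 3.5952688 × 10^13.
C: 6681²·(1 − 1350/6681)·303000000/1350 = 7.9939056 × 10^12.
Sum = 4.3946594 × 10^13.

4.395 × 10^13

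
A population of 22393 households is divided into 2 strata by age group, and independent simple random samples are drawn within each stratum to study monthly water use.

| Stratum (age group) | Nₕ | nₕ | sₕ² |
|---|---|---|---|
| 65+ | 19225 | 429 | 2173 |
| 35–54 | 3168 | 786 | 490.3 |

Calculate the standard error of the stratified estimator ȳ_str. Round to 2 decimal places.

Var(ȳ_str) = Σₕ Wₕ²(1 − fₕ)sₕ²/nₕ with Wₕ = Nₕ/N, N = 22393.
65+: Wₕ = 0.85852722; term = 0.85852722²·(1 − 0.02231469)·2173/429 = 3.6501411.
35–54: Wₕ = 0.14147278; term = 0.14147278²·(1 − 0.24810606)·490.3/786 = 0.009387322.
Sum = 3.6595284.
SE = √(3.6595284) = 1.91.

1.91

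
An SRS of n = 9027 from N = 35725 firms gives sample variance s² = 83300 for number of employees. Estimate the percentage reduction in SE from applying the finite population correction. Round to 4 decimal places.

13.5523

f = n/N = 9027/35725 = 0.25268020.
SE_no-fpc = √(s²/n) = 3.0377413; SE_fpc = √((1−f)s²/n) = 2.6260563.
Ratio = √(1−f) = 0.86447661. Reduction = 100·(1 − 0.86447661) = 13.5523%.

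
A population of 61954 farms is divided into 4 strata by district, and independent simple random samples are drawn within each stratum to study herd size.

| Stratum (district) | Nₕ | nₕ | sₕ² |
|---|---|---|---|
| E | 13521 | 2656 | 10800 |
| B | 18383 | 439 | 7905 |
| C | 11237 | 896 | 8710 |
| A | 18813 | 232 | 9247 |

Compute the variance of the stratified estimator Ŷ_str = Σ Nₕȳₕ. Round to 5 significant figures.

Var(Ŷ_str) = Σₕ Nₕ²(1 − fₕ)sₕ²/nₕ.
E: 13521²·(1 − 2656/13521)·10800/2656 = 5.9735737 × 10^8.
B: 18383²·(1 − 439/18383)·7905/439 = 5.9398161 × 10^9.
C: 11237²·(1 − 896/11237)·8710/896 = 1.1295958 × 10^9.
A: 18813²·(1 − 232/18813)·9247/232 = 1.3932852 × 10^10.
Sum = 2.1599621 × 10^10.

2.1600 × 10^10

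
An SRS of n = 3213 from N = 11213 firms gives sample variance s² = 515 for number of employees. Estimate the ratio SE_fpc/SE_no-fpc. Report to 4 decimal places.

0.8447

f = n/N = 3213/11213 = 0.28654241.
SE_no-fpc = √(s²/n) = 0.40035776; SE_fpc = √((1−f)s²/n) = 0.33816786.
Ratio = √(1−f) = 0.84466419.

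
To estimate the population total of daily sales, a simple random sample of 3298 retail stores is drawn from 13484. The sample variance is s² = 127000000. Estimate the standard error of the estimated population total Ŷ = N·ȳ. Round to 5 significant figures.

2.2998 × 10^6

Var(Ŷ) = N²·Var(ȳ) = N²·(1 − n/N)·s²/n.
f = 3298/13484 = 0.24458618; Var(ȳ) = 0.75541382·127000000/3298 = 29089.617.
Var(Ŷ) = 13484² · 29089.617 = 5.2890234 × 10^12.
SE(Ŷ) = √(5.2890234 × 10^12) = 2.2998 × 10^6.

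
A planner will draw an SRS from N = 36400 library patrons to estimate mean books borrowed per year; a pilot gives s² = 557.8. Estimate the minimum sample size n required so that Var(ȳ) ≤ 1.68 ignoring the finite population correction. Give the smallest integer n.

Without fpc, n₀ = s²/D = 557.8/1.68 = 332.0238.
Rounding up, n = 333.

333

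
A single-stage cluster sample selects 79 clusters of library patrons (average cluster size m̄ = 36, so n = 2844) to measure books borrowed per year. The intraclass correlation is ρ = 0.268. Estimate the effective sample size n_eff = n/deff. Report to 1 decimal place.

deff = 1 + (36 − 1)·0.268 = 1 + 9.38 = 10.38.
n_eff = 2844 / 10.38 = 274.0.

274.0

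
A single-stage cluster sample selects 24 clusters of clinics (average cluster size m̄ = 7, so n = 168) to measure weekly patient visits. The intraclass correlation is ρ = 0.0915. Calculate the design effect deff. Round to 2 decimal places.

1.55

deff = 1 + (7 − 1)·0.0915 = 1 + 0.549 = 1.549.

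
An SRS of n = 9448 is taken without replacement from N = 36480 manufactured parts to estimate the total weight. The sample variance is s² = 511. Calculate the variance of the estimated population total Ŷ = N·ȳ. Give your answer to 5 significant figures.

Var(Ŷ) = N²·Var(ȳ) = N²·(1 − n/N)·s²/n.
f = 9448/36480 = 0.25899123; Var(ȳ) = 0.74100877·511/9448 = 0.040077845.
Var(Ŷ) = 36480² · 0.040077845 = 5.3335211 × 10^7.

5.3335 × 10^7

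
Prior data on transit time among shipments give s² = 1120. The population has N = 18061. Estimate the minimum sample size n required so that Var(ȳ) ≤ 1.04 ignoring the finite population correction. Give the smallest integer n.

1077

Without fpc, n₀ = s²/D = 1120/1.04 = 1076.9231.
Rounding up, n = 1077.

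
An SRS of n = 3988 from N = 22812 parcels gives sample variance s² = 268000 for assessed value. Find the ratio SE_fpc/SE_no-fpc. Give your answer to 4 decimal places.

0.9084

f = n/N = 3988/22812 = 0.17482027.
SE_no-fpc = √(s²/n) = 8.1976585; SE_fpc = √((1−f)s²/n) = 7.4467041.
Ratio = √(1−f) = 0.90839404.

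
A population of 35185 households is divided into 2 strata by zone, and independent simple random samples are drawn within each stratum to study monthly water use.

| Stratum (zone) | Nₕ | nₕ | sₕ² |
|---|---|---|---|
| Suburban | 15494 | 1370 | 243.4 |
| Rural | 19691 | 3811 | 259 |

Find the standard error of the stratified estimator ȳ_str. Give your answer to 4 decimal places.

0.2204

Var(ȳ_str) = Σₕ Wₕ²(1 − fₕ)sₕ²/nₕ with Wₕ = Nₕ/N, N = 35185.
Suburban: Wₕ = 0.44035811; term = 0.44035811²·(1 − 0.08842132)·243.4/1370 = 0.031405532.
Rural: Wₕ = 0.55964189; term = 0.55964189²·(1 − 0.19354020)·259/3811 = 0.017165797.
Sum = 0.048571329.
SE = √(0.048571329) = 0.2204.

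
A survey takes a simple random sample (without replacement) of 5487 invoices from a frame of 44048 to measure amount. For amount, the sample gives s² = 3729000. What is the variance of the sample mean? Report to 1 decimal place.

594.9

Under SRS without replacement, Var(ȳ) = (1 − f)·s²/n with f = n/N = 5487/44048 = 0.12456865.
Var(ȳ) = (1 − 0.12456865)·3729000/5487 = 0.87543135·679.60634 = 594.9487.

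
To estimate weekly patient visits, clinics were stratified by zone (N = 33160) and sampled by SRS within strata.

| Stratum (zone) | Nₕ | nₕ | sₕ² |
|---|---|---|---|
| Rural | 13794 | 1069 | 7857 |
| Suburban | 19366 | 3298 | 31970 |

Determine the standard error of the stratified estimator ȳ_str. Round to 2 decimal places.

Var(ȳ_str) = Σₕ Wₕ²(1 − fₕ)sₕ²/nₕ with Wₕ = Nₕ/N, N = 33160.
Rural: Wₕ = 0.41598311; term = 0.41598311²·(1 − 0.07749746)·7857/1069 = 1.1732701.
Suburban: Wₕ = 0.58401689; term = 0.58401689²·(1 − 0.17029846)·31970/3298 = 2.7432456.
Sum = 3.9165157.
SE = √(3.9165157) = 1.98.

1.98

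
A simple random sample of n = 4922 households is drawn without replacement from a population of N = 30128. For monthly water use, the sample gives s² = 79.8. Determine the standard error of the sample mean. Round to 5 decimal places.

Under SRS without replacement, Var(ȳ) = (1 − f)·s²/n with f = n/N = 4922/30128 = 0.16336962.
Var(ȳ) = (1 − 0.16336962)·79.8/4922 = 0.83663038·0.016212922 = 0.013564223.
SE(ȳ) = √(0.013564223) = 0.11647.

0.11647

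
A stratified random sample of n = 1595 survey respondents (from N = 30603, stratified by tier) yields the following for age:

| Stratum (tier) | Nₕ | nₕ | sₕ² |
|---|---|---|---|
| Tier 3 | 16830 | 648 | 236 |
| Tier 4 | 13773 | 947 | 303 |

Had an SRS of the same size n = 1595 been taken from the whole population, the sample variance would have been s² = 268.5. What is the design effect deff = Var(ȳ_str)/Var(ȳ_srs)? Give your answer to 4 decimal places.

Var(ȳ_str) = Σ Wₕ²(1−fₕ)sₕ²/nₕ with Wₕ = Nₕ/30603:
  Tier 3: (16830/30603)²·(1−648/16830)·236/648 = 0.10590716
  Tier 4: (13773/30603)²·(1−947/13773)·303/947 = 0.060350994
  → Var(ȳ_str) = 0.16625815.
Var(ȳ_srs) = (1 − 1595/30603)·268.5/1595 = 0.15956491.
deff = 0.16625815 / 0.15956491 = 1.0419.

1.0419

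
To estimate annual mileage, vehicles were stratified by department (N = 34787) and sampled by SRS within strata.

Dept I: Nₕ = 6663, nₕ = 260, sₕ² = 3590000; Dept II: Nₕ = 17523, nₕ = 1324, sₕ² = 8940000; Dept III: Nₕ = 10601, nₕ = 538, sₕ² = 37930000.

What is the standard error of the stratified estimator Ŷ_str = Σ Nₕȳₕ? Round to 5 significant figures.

3.1665 × 10^6

Var(Ŷ_str) = Σₕ Nₕ²(1 − fₕ)sₕ²/nₕ.
Dept I: 6663²·(1 − 260/6663)·3590000/260 = 5.8908019 × 10^11.
Dept II: 17523²·(1 − 1324/17523)·8940000/1324 = 1.9166649 × 10^12.
Dept III: 10601²·(1 − 538/10601)·37930000/538 = 7.5209876 × 10^12.
Sum = 1.0026733 × 10^13.
SE = √(1.0026733 × 10^13) = 3.1665 × 10^6.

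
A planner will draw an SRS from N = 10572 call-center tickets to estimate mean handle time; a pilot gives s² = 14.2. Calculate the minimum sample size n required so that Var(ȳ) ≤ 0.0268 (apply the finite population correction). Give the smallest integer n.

505

Without fpc, n₀ = s²/D = 14.2/0.0268 = 529.8507.
With fpc, (1 − n/N)·s²/n ≤ D requires n ≥ n₀/(1 + n₀/N) = 529.8507/(1 + 529.8507/10572) = 504.5629.
Rounding up, n = 505.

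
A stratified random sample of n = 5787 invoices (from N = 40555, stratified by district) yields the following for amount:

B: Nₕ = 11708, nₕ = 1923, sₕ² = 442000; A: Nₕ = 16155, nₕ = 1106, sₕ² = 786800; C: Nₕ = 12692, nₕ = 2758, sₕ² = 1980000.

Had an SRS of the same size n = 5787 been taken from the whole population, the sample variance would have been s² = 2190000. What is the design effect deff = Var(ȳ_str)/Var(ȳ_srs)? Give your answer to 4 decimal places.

0.5431

Var(ȳ_str) = Σ Wₕ²(1−fₕ)sₕ²/nₕ with Wₕ = Nₕ/40555:
  B: (11708/40555)²·(1−1923/11708)·442000/1923 = 16.010235
  A: (16155/40555)²·(1−1106/16155)·786800/1106 = 105.15623
  C: (12692/40555)²·(1−2758/12692)·1980000/2758 = 55.034666
  → Var(ȳ_str) = 176.20113.
Var(ȳ_srs) = (1 − 5787/40555)·2190000/5787 = 324.43368.
deff = 176.20113 / 324.43368 = 0.5431.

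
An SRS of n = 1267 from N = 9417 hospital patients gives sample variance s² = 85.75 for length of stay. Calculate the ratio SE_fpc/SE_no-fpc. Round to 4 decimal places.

f = n/N = 1267/9417 = 0.13454391.
SE_no-fpc = √(s²/n) = 0.26015295; SE_fpc = √((1−f)s²/n) = 0.24202001.
Ratio = √(1−f) = 0.93029893.

0.9303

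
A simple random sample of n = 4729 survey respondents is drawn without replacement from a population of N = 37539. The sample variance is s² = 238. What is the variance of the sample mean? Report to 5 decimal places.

Under SRS without replacement, Var(ȳ) = (1 − f)·s²/n with f = n/N = 4729/37539 = 0.12597565.
Var(ȳ) = (1 − 0.12597565)·238/4729 = 0.87402435·0.050327765 = 0.043987692.

0.04399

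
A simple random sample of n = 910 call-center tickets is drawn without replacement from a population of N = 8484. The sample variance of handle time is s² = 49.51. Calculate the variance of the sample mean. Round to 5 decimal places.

Under SRS without replacement, Var(ȳ) = (1 − f)·s²/n with f = n/N = 910/8484 = 0.10726073.
Var(ȳ) = (1 − 0.10726073)·49.51/910 = 0.89273927·0.054406593 = 0.048570903.

0.04857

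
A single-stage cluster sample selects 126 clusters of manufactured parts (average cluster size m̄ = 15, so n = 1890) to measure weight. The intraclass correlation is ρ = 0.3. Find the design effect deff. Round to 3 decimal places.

5.200

deff = 1 + (15 − 1)·0.3 = 1 + 4.2 = 5.2.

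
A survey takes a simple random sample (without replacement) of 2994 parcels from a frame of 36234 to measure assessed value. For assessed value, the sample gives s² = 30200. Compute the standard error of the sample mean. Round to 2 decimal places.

Under SRS without replacement, Var(ȳ) = (1 − f)·s²/n with f = n/N = 2994/36234 = 0.08262957.
Var(ȳ) = (1 − 0.08262957)·30200/2994 = 0.91737043·10.08684 = 9.253369.
SE(ȳ) = √(9.253369) = 3.04.

3.04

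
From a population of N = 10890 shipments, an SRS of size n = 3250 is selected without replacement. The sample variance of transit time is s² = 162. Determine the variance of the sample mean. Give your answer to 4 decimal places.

0.0350

Under SRS without replacement, Var(ȳ) = (1 − f)·s²/n with f = n/N = 3250/10890 = 0.29843893.
Var(ȳ) = (1 − 0.29843893)·162/3250 = 0.70156107·0.049846154 = 0.034970121.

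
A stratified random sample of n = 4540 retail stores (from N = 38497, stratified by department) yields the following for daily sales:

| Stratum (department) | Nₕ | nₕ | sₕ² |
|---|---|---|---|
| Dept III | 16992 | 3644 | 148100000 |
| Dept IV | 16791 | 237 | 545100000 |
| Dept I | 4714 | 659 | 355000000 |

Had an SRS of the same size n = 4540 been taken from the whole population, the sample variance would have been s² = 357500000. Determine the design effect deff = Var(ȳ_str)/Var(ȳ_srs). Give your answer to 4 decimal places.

6.4001

Var(ȳ_str) = Σ Wₕ²(1−fₕ)sₕ²/nₕ with Wₕ = Nₕ/38497:
  Dept III: (16992/38497)²·(1−3644/16992)·148100000/3644 = 6219.903
  Dept IV: (16791/38497)²·(1−237/16791)·545100000/237 = 431373.61
  Dept I: (4714/38497)²·(1−659/4714)·355000000/659 = 6948.1566
  → Var(ȳ_str) = 444541.67.
Var(ȳ_srs) = (1 − 4540/38497)·357500000/4540 = 69458.055.
deff = 444541.67 / 69458.055 = 6.4001.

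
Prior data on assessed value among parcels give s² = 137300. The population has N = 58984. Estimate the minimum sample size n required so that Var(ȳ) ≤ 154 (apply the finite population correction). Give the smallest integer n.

879

Without fpc, n₀ = s²/D = 137300/154 = 891.5584.
With fpc, (1 − n/N)·s²/n ≤ D requires n ≥ n₀/(1 + n₀/N) = 891.5584/(1 + 891.5584/58984) = 878.2829.
Rounding up, n = 879.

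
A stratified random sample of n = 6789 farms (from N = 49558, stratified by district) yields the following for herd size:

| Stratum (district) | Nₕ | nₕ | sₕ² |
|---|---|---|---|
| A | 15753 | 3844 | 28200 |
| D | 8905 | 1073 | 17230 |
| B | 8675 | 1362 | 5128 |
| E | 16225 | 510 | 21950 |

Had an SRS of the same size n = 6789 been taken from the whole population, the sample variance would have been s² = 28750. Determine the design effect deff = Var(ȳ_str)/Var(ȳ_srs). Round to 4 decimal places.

1.5273

Var(ȳ_str) = Σ Wₕ²(1−fₕ)sₕ²/nₕ with Wₕ = Nₕ/49558:
  A: (15753/49558)²·(1−3844/15753)·28200/3844 = 0.56037242
  D: (8905/49558)²·(1−1073/8905)·17230/1073 = 0.45599976
  B: (8675/49558)²·(1−1362/8675)·5128/1362 = 0.097254213
  E: (16225/49558)²·(1−510/16225)·21950/510 = 4.4682339
  → Var(ȳ_str) = 5.5818603.
Var(ȳ_srs) = (1 − 6789/49558)·28750/6789 = 3.6546632.
deff = 5.5818603 / 3.6546632 = 1.5273.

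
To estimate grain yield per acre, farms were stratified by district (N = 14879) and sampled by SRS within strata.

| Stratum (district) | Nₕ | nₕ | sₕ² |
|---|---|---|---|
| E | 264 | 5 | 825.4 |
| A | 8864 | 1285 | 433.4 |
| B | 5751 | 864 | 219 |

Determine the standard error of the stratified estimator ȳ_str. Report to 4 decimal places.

Var(ȳ_str) = Σₕ Wₕ²(1 − fₕ)sₕ²/nₕ with Wₕ = Nₕ/N, N = 14879.
E: Wₕ = 0.01774313; term = 0.01774313²·(1 − 0.01893939)·825.4/5 = 0.050985967.
A: Wₕ = 0.59573896; term = 0.59573896²·(1 − 0.14496841)·433.4/1285 = 0.10234814.
B: Wₕ = 0.38651791; term = 0.38651791²·(1 − 0.15023474)·219/864 = 0.032178707.
Sum = 0.18551281.
SE = √(0.18551281) = 0.4307.

0.4307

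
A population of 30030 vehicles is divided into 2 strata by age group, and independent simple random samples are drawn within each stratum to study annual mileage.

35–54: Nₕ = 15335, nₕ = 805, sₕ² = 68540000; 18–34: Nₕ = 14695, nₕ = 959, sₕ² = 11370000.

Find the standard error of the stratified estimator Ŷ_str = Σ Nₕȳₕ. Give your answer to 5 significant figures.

4.6222 × 10^6

Var(Ŷ_str) = Σₕ Nₕ²(1 − fₕ)sₕ²/nₕ.
35–54: 15335²·(1 − 805/15335)·68540000/805 = 1.8971323 × 10^13.
18–34: 14695²·(1 − 959/14695)·11370000/959 = 2.39316 × 10^12.
Sum = 2.1364483 × 10^13.
SE = √(2.1364483 × 10^13) = 4.6222 × 10^6.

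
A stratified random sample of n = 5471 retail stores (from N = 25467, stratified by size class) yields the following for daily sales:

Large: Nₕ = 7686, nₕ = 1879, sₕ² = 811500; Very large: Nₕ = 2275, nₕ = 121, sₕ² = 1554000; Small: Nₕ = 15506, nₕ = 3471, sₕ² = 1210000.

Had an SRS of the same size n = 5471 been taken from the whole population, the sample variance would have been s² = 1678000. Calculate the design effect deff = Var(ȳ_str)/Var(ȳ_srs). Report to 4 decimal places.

0.9429

Var(ȳ_str) = Σ Wₕ²(1−fₕ)sₕ²/nₕ with Wₕ = Nₕ/25467:
  Large: (7686/25467)²·(1−1879/7686)·811500/1879 = 29.720655
  Very large: (2275/25467)²·(1−121/2275)·1554000/121 = 97.036957
  Small: (15506/25467)²·(1−3471/15506)·1210000/3471 = 100.30465
  → Var(ȳ_str) = 227.06226.
Var(ȳ_srs) = (1 − 5471/25467)·1678000/5471 = 240.81891.
deff = 227.06226 / 240.81891 = 0.9429.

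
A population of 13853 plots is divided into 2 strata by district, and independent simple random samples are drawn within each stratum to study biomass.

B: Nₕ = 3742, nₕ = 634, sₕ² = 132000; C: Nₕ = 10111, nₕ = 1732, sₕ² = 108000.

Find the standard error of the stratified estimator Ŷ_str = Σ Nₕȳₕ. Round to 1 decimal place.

Var(Ŷ_str) = Σₕ Nₕ²(1 − fₕ)sₕ²/nₕ.
B: 3742²·(1 − 634/3742)·132000/634 = 2.4214163 × 10^9.
C: 10111²·(1 − 1732/10111)·108000/1732 = 5.2827757 × 10^9.
Sum = 7.704192 × 10^9.
SE = √(7.704192 × 10^9) = 87773.5.

87773.5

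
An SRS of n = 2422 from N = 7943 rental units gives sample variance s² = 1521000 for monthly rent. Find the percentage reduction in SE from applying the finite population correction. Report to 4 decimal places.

f = n/N = 2422/7943 = 0.30492257.
SE_no-fpc = √(s²/n) = 25.059796; SE_fpc = √((1−f)s²/n) = 20.892679.
Ratio = √(1−f) = 0.83371304. Reduction = 100·(1 − 0.83371304) = 16.6287%.

16.6287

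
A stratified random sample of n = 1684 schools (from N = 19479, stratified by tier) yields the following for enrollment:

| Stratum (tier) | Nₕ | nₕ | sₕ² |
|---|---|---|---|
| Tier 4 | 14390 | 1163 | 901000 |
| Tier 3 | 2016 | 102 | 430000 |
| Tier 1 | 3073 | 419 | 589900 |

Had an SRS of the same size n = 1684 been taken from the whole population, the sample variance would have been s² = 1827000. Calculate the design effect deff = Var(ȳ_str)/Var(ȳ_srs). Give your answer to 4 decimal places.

0.4659

Var(ȳ_str) = Σ Wₕ²(1−fₕ)sₕ²/nₕ with Wₕ = Nₕ/19479:
  Tier 4: (14390/19479)²·(1−1163/14390)·901000/1163 = 388.62784
  Tier 3: (2016/19479)²·(1−102/2016)·430000/102 = 42.871377
  Tier 1: (3073/19479)²·(1−419/3073)·589900/419 = 30.261785
  → Var(ȳ_str) = 461.761.
Var(ȳ_srs) = (1 − 1684/19479)·1827000/1684 = 991.12355.
deff = 461.761 / 991.12355 = 0.4659.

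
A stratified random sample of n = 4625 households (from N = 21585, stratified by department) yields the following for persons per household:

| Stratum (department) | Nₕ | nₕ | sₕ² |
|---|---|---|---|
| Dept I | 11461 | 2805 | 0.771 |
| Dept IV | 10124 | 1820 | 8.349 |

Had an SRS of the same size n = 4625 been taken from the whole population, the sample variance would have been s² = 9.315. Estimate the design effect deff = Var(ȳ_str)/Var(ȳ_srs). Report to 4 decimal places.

Var(ȳ_str) = Σ Wₕ²(1−fₕ)sₕ²/nₕ with Wₕ = Nₕ/21585:
  Dept I: (11461/21585)²·(1−2805/11461)·0.771/2805 = 5.8527122 × 10^-5
  Dept IV: (10124/21585)²·(1−1820/10124)·8.349/1820 = 8.2774858 × 10^-4
  → Var(ȳ_str) = 8.862757 × 10^-4.
Var(ȳ_srs) = (1 − 4625/21585)·9.315/4625 = 0.0015825044.
deff = (8.862757 × 10^-4) / 0.0015825044 = 0.5600.

0.5600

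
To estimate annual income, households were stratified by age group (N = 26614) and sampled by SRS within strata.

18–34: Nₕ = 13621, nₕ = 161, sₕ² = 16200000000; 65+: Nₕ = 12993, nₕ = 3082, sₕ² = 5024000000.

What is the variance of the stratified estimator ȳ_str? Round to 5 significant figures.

2.6341 × 10^7

Var(ȳ_str) = Σₕ Wₕ²(1 − fₕ)sₕ²/nₕ with Wₕ = Nₕ/N, N = 26614.
18–34: Wₕ = 0.51179830; term = 0.51179830²·(1 − 0.01181998)·16200000000/161 = 2.6044912 × 10^7.
65+: Wₕ = 0.48820170; term = 0.48820170²·(1 − 0.23720465)·5024000000/3082 = 296362.74.
Sum = 2.6341275 × 10^7.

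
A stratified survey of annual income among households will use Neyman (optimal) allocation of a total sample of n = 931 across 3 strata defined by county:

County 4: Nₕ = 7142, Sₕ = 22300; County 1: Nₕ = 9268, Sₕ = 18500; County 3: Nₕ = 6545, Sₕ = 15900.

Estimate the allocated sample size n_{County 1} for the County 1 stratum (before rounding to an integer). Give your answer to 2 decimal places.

Neyman allocation: nₕ = n·NₕSₕ / Σⱼ NⱼSⱼ.
Σ NⱼSⱼ = 7142·22300 + 9268·18500 + 6545·15900 = 4.347901 × 10^8.
n_{County 1} = 931·9268·18500 / (4.347901 × 10^8) = 367.14.

367.14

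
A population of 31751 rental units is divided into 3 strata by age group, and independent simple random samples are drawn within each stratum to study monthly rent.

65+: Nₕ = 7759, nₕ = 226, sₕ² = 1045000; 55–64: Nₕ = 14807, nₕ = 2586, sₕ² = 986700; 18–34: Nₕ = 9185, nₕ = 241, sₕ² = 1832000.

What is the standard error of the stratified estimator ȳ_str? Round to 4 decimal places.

Var(ȳ_str) = Σₕ Wₕ²(1 − fₕ)sₕ²/nₕ with Wₕ = Nₕ/N, N = 31751.
65+: Wₕ = 0.24437026; term = 0.24437026²·(1 − 0.02912746)·1045000/226 = 268.08144.
55–64: Wₕ = 0.46634752; term = 0.46634752²·(1 − 0.17464713)·986700/2586 = 68.488178.
18–34: Wₕ = 0.28928223; term = 0.28928223²·(1 − 0.02623843)·1832000/241 = 619.44758.
Sum = 956.0172.
SE = √(956.0172) = 30.9195.

30.9195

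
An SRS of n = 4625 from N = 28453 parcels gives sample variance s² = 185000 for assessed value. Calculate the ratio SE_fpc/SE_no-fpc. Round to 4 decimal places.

f = n/N = 4625/28453 = 0.16254876.
SE_no-fpc = √(s²/n) = 6.3245553; SE_fpc = √((1−f)s²/n) = 5.7877499.
Ratio = √(1−f) = 0.91512362.

0.9151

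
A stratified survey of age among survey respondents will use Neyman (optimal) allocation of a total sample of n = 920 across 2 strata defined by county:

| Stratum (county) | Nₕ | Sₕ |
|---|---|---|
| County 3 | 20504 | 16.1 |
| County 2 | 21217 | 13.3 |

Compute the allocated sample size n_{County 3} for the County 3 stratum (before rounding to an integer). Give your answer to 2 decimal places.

Neyman allocation: nₕ = n·NₕSₕ / Σⱼ NⱼSⱼ.
Σ NⱼSⱼ = 20504·16.1 + 21217·13.3 = 612300.5.
n_{County 3} = 920·20504·16.1 / 612300.5 = 496.01.

496.01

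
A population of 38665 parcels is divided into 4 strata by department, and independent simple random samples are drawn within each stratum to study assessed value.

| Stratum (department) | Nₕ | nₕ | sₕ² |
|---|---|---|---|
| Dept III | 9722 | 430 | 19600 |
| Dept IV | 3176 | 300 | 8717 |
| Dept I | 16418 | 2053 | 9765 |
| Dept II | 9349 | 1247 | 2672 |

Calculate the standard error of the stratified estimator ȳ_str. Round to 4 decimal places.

1.9470

Var(ȳ_str) = Σₕ Wₕ²(1 − fₕ)sₕ²/nₕ with Wₕ = Nₕ/N, N = 38665.
Dept III: Wₕ = 0.25144187; term = 0.25144187²·(1 − 0.04422958)·19600/430 = 2.7543327.
Dept IV: Wₕ = 0.08214147; term = 0.08214147²·(1 − 0.09445844)·8717/300 = 0.17753302.
Dept I: Wₕ = 0.42462175; term = 0.42462175²·(1 − 0.12504568)·9765/2053 = 0.75036601.
Dept II: Wₕ = 0.24179490; term = 0.24179490²·(1 − 0.13338325)·2672/1247 = 0.10856538.
Sum = 3.7907971.
SE = √(3.7907971) = 1.9470.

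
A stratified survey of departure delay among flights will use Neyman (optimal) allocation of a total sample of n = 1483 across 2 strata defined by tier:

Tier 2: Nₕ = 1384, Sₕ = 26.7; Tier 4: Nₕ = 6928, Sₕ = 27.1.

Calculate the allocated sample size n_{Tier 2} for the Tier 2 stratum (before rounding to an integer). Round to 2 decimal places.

243.88

Neyman allocation: nₕ = n·NₕSₕ / Σⱼ NⱼSⱼ.
Σ NⱼSⱼ = 1384·26.7 + 6928·27.1 = 224701.6.
n_{Tier 2} = 1483·1384·26.7 / 224701.6 = 243.88.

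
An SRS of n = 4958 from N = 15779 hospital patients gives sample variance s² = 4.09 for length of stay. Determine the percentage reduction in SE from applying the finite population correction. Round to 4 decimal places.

f = n/N = 4958/15779 = 0.31421510.
SE_no-fpc = √(s²/n) = 0.028721584; SE_fpc = √((1−f)s²/n) = 0.023784956.
Ratio = √(1−f) = 0.82812131. Reduction = 100·(1 − 0.82812131) = 17.1879%.

17.1879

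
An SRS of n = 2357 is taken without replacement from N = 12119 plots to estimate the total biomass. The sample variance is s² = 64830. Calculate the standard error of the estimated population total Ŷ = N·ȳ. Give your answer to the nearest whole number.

57044

Var(Ŷ) = N²·Var(ȳ) = N²·(1 − n/N)·s²/n.
f = 2357/12119 = 0.19448799; Var(ȳ) = 0.80551201·64830/2357 = 22.155852.
Var(Ŷ) = 12119² · 22.155852 = 3.2540336 × 10^9.
SE(Ŷ) = √(3.2540336 × 10^9) = 57044.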